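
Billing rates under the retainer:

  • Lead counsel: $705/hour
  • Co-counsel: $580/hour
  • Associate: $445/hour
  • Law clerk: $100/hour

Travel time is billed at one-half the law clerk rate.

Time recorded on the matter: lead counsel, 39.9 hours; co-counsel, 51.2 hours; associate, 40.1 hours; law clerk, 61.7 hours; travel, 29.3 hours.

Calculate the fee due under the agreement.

$83,305.00

Lead counsel: 39.9 × $705 = $28,129.50
Co-counsel: 51.2 × $580 = $29,696.00
Associate: 40.1 × $445 = $17,844.50
Law clerk: 61.7 × $100 = $6,170.00
Subtotal: $28,129.50 + $29,696.00 + $17,844.50 + $6,170.00 = $81,840.00
Travel: 29.3 × ($100 ÷ 2) = 29.3 × $50.00 = $1,465.00
Total: $81,840.00 + $1,465.00 = $83,305.00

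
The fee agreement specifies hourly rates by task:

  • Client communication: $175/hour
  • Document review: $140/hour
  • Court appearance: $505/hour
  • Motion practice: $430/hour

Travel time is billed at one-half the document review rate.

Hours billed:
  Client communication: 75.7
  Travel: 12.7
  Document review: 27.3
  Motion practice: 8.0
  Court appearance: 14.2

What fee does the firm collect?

$28,569.50

Client communication: 75.7 × $175 = $13,247.50
Document review: 27.3 × $140 = $3,822.00
Court appearance: 14.2 × $505 = $7,171.00
Motion practice: 8.0 × $430 = $3,440.00
Subtotal: $13,247.50 + $3,822.00 + $7,171.00 + $3,440.00 = $27,680.50
Travel: 12.7 × ($140 ÷ 2) = 12.7 × $70.00 = $889.00
Total: $27,680.50 + $889.00 = $28,569.50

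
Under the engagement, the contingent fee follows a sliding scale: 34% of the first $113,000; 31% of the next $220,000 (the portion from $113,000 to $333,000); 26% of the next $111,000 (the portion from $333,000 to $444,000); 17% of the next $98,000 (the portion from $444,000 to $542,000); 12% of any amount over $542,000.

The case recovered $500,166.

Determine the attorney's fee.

First $113,000 at 34% = $38,420.00
Next $220,000 at 31% = $68,200.00
Next $111,000 at 26% = $28,860.00
Remaining $56,166 at 17% = $9,548.22
Fee: $38,420.00 + $68,200.00 + $28,860.00 + $9,548.22 = $145,028.22

$145,028.22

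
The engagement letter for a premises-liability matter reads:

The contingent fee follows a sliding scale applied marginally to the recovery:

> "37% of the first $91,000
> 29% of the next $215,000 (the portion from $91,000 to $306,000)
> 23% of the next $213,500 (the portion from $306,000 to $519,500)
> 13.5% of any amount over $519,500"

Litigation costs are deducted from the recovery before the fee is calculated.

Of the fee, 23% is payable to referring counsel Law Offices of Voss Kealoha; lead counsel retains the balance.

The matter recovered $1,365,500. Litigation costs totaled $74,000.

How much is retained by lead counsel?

$191,995.65

Fee base (net of costs): $1,365,500 − $74,000 = $1,291,500
First $91,000 at 37% = $33,670.00
Next $215,000 at 29% = $62,350.00
Next $213,500 at 23% = $49,105.00
Remaining $772,000 at 13.5% = $104,220.00
Fee: $33,670.00 + $62,350.00 + $49,105.00 + $104,220.00 = $249,345.00
Referral share: 23% of $249,345.00 = $57,349.35; lead counsel retains $249,345.00 − $57,349.35 = $191,995.65.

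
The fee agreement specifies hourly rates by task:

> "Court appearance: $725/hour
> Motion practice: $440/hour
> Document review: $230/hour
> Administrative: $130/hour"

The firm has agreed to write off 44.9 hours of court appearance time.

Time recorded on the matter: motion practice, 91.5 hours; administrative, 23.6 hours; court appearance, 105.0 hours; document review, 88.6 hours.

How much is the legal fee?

Court appearance: 105.0 × $725 = $76,125.00
Motion practice: 91.5 × $440 = $40,260.00
Document review: 88.6 × $230 = $20,378.00
Administrative: 23.6 × $130 = $3,068.00
Subtotal: $139,831.00
Write-off: 44.9 × $725 = $32,552.50
Total: $139,831.00 − $32,552.50 = $107,278.50

$107,278.50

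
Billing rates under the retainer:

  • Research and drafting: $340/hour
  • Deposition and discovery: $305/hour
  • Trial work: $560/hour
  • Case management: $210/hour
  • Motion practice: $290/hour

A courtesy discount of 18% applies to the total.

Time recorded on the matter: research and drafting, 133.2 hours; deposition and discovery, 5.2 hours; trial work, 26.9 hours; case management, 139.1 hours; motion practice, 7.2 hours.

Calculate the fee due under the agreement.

Research and drafting: 133.2 × $340 = $45,288.00
Deposition and discovery: 5.2 × $305 = $1,586.00
Trial work: 26.9 × $560 = $15,064.00
Case management: 139.1 × $210 = $29,211.00
Motion practice: 7.2 × $290 = $2,088.00
Subtotal: $93,237.00
Less 18% discount: −$16,782.66
Total: $93,237.00 − $16,782.66 = $76,454.34

$76,454.34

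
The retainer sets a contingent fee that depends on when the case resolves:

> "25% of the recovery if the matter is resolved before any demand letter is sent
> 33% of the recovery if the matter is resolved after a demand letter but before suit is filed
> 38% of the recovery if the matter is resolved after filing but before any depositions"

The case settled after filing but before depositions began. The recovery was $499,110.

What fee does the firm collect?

The matter settled after filing but before depositions began, so the 38% rate applies.
$499,110 × 38% = $189,661.80

$189,661.80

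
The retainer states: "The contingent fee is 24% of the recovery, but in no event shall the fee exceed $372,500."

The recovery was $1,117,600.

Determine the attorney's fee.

$268,224.00

24% of $1,117,600 = $268,224.00
That is under the $372,500 cap.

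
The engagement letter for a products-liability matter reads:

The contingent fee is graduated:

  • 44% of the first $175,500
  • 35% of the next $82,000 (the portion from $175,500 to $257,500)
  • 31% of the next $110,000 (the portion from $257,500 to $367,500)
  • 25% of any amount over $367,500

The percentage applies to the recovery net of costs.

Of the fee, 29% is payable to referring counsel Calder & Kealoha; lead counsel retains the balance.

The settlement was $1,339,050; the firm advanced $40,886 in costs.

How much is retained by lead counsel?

$264,607.06

Fee base (net of costs): $1,339,050 − $40,886 = $1,298,164
First $175,500 at 44% = $77,220.00
Next $82,000 at 35% = $28,700.00
Next $110,000 at 31% = $34,100.00
Remaining $930,664 at 25% = $232,666.00
Fee: $77,220.00 + $28,700.00 + $34,100.00 + $232,666.00 = $372,686.00
Referral share: 29% of $372,686.00 = $108,078.94; lead counsel retains $372,686.00 − $108,078.94 = $264,607.06.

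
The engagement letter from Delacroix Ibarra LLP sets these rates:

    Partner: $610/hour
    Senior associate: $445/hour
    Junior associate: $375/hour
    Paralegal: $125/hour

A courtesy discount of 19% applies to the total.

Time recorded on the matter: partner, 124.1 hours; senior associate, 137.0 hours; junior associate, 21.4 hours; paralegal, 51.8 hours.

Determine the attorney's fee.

$122,444.46

Partner: 124.1 × $610 = $75,701.00
Senior associate: 137.0 × $445 = $60,965.00
Junior associate: 21.4 × $375 = $8,025.00
Paralegal: 51.8 × $125 = $6,475.00
Subtotal: $151,166.00
Less 19% discount: −$28,721.54
Total: $151,166.00 − $28,721.54 = $122,444.46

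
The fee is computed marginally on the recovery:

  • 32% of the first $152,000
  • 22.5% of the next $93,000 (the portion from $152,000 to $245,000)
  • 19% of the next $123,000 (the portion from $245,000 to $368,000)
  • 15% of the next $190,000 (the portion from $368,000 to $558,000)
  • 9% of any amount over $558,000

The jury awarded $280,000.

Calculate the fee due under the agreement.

First $152,000 at 32% = $48,640.00
Next $93,000 at 22.5% = $20,925.00
Remaining $35,000 at 19% = $6,650.00
Fee: $48,640.00 + $20,925.00 + $6,650.00 = $76,215.00

$76,215.00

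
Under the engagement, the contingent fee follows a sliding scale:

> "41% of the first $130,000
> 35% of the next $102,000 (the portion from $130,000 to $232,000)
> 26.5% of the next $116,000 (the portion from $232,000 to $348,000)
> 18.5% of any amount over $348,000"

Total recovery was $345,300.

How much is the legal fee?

$119,024.50

First $130,000 at 41% = $53,300.00
Next $102,000 at 35% = $35,700.00
Remaining $113,300 at 26.5% = $30,024.50
Fee: $53,300.00 + $35,700.00 + $30,024.50 = $119,024.50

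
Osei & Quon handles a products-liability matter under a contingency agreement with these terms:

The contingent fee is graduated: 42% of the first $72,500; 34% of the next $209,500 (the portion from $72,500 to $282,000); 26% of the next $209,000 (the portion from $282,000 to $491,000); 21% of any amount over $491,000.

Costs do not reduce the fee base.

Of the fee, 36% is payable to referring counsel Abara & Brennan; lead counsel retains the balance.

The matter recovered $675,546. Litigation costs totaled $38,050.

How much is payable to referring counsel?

$70,118.88

Fee base is the gross recovery, $675,546; costs are reimbursed separately.
First $72,500 at 42% = $30,450.00
Next $209,500 at 34% = $71,230.00
Next $209,000 at 26% = $54,340.00
Remaining $184,546 at 21% = $38,754.66
Fee: $30,450.00 + $71,230.00 + $54,340.00 + $38,754.66 = $194,774.66
Referral share: 36% of $194,774.66 = $70,118.88; lead counsel retains $194,774.66 − $70,118.88 = $124,655.78.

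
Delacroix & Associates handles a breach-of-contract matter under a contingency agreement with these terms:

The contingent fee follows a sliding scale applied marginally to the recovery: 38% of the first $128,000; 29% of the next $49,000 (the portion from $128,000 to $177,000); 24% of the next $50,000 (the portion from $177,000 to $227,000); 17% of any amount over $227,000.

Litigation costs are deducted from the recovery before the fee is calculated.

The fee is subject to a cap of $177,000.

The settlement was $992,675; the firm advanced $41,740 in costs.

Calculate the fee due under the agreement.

$177,000.00

Fee base (net of costs): $992,675 − $41,740 = $950,935
First $128,000 at 38% = $48,640.00
Next $49,000 at 29% = $14,210.00
Next $50,000 at 24% = $12,000.00
Remaining $723,935 at 17% = $123,068.95
Fee: $48,640.00 + $14,210.00 + $12,000.00 + $123,068.95 = $197,918.95
$197,918.95 exceeds the $177,000 cap, so the fee is capped at $177,000.00.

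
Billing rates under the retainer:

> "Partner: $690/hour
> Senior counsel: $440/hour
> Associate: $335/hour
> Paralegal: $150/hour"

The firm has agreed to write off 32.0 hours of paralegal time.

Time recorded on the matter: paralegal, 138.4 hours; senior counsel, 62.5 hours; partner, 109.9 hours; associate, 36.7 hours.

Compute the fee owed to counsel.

Partner: 109.9 × $690 = $75,831.00
Senior counsel: 62.5 × $440 = $27,500.00
Associate: 36.7 × $335 = $12,294.50
Paralegal: 138.4 × $150 = $20,760.00
Subtotal: $136,385.50
Write-off: 32.0 × $150 = $4,800.00
Total: $136,385.50 − $4,800.00 = $131,585.50

$131,585.50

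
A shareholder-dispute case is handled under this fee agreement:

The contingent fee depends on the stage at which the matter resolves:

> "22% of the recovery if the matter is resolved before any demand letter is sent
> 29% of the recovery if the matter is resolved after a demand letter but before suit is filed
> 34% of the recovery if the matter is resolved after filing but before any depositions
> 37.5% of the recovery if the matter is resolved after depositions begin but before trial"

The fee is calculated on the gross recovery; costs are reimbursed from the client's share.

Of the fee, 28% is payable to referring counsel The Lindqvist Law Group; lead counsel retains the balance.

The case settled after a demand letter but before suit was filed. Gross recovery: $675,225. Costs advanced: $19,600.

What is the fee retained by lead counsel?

Fee base is the gross recovery, $675,225; costs are reimbursed separately.
The matter settled after a demand letter but before suit was filed, so the 29% rate applies.
$675,225 × 29% = $195,815.25
Referral share: 28% of $195,815.25 = $54,828.27; lead counsel retains $195,815.25 − $54,828.27 = $140,986.98.

$140,986.98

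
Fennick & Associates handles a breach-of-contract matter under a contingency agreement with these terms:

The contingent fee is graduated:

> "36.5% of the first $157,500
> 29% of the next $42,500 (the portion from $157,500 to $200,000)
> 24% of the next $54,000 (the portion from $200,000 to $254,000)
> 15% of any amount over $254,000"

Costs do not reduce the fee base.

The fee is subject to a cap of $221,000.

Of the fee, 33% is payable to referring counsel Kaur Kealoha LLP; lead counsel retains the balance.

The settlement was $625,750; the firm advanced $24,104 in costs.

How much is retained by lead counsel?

$92,818.45

Fee base is the gross recovery, $625,750; costs are reimbursed separately.
First $157,500 at 36.5% = $57,487.50
Next $42,500 at 29% = $12,325.00
Next $54,000 at 24% = $12,960.00
Remaining $371,750 at 15% = $55,762.50
Fee: $57,487.50 + $12,325.00 + $12,960.00 + $55,762.50 = $138,535.00
$138,535.00 is under the $221,000 cap.
Referral share: 33% of $138,535.00 = $45,716.55; lead counsel retains $138,535.00 − $45,716.55 = $92,818.45.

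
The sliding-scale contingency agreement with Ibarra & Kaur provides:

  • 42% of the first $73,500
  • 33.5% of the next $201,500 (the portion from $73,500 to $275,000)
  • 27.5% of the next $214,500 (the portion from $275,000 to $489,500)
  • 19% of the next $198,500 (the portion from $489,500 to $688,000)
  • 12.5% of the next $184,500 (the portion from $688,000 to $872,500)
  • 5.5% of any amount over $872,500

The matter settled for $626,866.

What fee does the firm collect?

$183,459.54

First $73,500 at 42% = $30,870.00
Next $201,500 at 33.5% = $67,502.50
Next $214,500 at 27.5% = $58,987.50
Remaining $137,366 at 19% = $26,099.54
Fee: $30,870.00 + $67,502.50 + $58,987.50 + $26,099.54 = $183,459.54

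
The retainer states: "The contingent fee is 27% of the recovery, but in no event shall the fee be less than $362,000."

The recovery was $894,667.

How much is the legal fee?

27% of $894,667 = $241,560.09
That is below the $362,000 minimum, so the minimum applies.

$362,000.00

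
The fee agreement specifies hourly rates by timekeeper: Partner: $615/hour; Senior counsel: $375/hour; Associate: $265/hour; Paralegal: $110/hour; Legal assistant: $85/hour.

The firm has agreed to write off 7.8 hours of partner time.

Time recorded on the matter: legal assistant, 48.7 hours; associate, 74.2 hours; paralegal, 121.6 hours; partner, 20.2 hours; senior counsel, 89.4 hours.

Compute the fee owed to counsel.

Partner: 20.2 × $615 = $12,423.00
Senior counsel: 89.4 × $375 = $33,525.00
Associate: 74.2 × $265 = $19,663.00
Paralegal: 121.6 × $110 = $13,376.00
Legal assistant: 48.7 × $85 = $4,139.50
Subtotal: $83,126.50
Write-off: 7.8 × $615 = $4,797.00
Total: $83,126.50 − $4,797.00 = $78,329.50

$78,329.50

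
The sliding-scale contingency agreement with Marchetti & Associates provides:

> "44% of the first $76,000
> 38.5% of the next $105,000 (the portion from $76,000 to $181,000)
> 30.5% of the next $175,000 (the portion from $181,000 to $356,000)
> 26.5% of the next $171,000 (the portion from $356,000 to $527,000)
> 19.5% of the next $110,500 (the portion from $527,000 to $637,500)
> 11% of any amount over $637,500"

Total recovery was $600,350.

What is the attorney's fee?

$186,858.25

First $76,000 at 44% = $33,440.00
Next $105,000 at 38.5% = $40,425.00
Next $175,000 at 30.5% = $53,375.00
Next $171,000 at 26.5% = $45,315.00
Remaining $73,350 at 19.5% = $14,303.25
Fee: $33,440.00 + $40,425.00 + $53,375.00 + $45,315.00 + $14,303.25 = $186,858.25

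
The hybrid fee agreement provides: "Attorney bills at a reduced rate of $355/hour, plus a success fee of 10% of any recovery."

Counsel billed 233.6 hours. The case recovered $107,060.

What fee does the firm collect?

Hourly: 233.6 × $355 = $82,928.00
Success fee: 10% of $107,060 = $10,706.00
Total: $82,928.00 + $10,706.00 = $93,634.00

$93,634.00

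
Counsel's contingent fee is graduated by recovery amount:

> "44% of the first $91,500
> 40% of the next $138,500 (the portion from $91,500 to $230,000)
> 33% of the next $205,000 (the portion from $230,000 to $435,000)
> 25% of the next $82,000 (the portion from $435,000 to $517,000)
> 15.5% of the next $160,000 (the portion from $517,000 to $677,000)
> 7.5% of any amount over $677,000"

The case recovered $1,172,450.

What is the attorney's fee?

First $91,500 at 44% = $40,260.00
Next $138,500 at 40% = $55,400.00
Next $205,000 at 33% = $67,650.00
Next $82,000 at 25% = $20,500.00
Next $160,000 at 15.5% = $24,800.00
Remaining $495,450 at 7.5% = $37,158.75
Fee: $40,260.00 + $55,400.00 + $67,650.00 + $20,500.00 + $24,800.00 + $37,158.75 = $245,768.75

$245,768.75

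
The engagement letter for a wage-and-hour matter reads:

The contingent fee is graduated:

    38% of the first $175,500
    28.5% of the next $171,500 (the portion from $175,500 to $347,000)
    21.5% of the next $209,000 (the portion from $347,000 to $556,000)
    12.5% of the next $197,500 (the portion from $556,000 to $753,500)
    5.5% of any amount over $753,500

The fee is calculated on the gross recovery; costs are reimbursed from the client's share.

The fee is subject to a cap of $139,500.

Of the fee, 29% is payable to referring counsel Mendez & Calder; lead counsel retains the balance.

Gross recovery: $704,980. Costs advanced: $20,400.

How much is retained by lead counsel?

Fee base is the gross recovery, $704,980; costs are reimbursed separately.
First $175,500 at 38% = $66,690.00
Next $171,500 at 28.5% = $48,877.50
Next $209,000 at 21.5% = $44,935.00
Remaining $148,980 at 12.5% = $18,622.50
Fee: $66,690.00 + $48,877.50 + $44,935.00 + $18,622.50 = $179,125.00
$179,125.00 exceeds the $139,500 cap, so the fee is capped at $139,500.00.
Referral share: 29% of $139,500.00 = $40,455.00; lead counsel retains $139,500.00 − $40,455.00 = $99,045.00.

$99,045.00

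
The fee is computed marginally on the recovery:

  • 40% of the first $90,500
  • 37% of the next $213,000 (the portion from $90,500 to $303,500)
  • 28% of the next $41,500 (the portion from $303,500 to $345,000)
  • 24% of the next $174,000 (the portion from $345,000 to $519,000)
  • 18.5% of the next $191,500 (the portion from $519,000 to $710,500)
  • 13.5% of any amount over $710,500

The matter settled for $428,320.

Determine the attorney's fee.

$146,626.80

First $90,500 at 40% = $36,200.00
Next $213,000 at 37% = $78,810.00
Next $41,500 at 28% = $11,620.00
Remaining $83,320 at 24% = $19,996.80
Fee: $36,200.00 + $78,810.00 + $11,620.00 + $19,996.80 = $146,626.80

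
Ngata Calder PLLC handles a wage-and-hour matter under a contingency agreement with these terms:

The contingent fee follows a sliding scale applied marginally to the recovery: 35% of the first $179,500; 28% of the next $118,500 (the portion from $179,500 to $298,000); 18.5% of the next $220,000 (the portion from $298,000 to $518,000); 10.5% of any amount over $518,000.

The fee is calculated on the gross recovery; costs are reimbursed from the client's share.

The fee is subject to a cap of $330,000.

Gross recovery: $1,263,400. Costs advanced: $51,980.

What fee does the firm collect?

$214,972.00

Fee base is the gross recovery, $1,263,400; costs are reimbursed separately.
First $179,500 at 35% = $62,825.00
Next $118,500 at 28% = $33,180.00
Next $220,000 at 18.5% = $40,700.00
Remaining $745,400 at 10.5% = $78,267.00
Fee: $62,825.00 + $33,180.00 + $40,700.00 + $78,267.00 = $214,972.00
$214,972.00 is under the $330,000 cap.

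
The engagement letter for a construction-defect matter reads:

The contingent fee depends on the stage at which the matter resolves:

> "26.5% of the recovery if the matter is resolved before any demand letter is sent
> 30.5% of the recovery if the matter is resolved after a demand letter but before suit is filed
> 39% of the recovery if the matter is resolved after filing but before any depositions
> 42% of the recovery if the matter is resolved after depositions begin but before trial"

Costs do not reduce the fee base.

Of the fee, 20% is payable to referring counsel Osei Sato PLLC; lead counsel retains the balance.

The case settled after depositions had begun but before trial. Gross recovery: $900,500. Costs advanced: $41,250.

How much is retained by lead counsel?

$302,568.00

Fee base is the gross recovery, $900,500; costs are reimbursed separately.
The matter settled after depositions had begun but before trial, so the 42% rate applies.
$900,500 × 42% = $378,210.00
Referral share: 20% of $378,210.00 = $75,642.00; lead counsel retains $378,210.00 − $75,642.00 = $302,568.00.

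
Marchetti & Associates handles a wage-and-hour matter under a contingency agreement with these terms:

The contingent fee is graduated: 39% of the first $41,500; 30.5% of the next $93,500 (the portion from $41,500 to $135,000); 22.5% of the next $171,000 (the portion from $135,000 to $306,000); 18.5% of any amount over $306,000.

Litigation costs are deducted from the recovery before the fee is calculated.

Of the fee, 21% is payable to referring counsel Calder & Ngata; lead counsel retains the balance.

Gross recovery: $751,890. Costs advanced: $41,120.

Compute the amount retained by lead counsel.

Fee base (net of costs): $751,890 − $41,120 = $710,770
First $41,500 at 39% = $16,185.00
Next $93,500 at 30.5% = $28,517.50
Next $171,000 at 22.5% = $38,475.00
Remaining $404,770 at 18.5% = $74,882.45
Fee: $16,185.00 + $28,517.50 + $38,475.00 + $74,882.45 = $158,059.95
Referral share: 21% of $158,059.95 = $33,192.59; lead counsel retains $158,059.95 − $33,192.59 = $124,867.36.

$124,867.36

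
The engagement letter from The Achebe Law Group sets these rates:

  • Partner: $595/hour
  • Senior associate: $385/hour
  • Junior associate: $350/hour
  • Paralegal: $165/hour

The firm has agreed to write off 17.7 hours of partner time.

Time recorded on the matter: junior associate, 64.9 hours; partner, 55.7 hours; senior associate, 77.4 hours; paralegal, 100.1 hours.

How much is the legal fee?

Partner: 55.7 × $595 = $33,141.50
Senior associate: 77.4 × $385 = $29,799.00
Junior associate: 64.9 × $350 = $22,715.00
Paralegal: 100.1 × $165 = $16,516.50
Subtotal: $102,172.00
Write-off: 17.7 × $595 = $10,531.50
Total: $102,172.00 − $10,531.50 = $91,640.50

$91,640.50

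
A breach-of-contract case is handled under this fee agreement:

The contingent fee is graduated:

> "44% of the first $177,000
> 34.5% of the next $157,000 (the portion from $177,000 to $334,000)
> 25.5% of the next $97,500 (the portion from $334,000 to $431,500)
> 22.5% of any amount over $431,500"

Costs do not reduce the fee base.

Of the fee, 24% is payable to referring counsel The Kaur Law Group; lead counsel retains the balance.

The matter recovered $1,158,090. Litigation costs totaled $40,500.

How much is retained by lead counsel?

Fee base is the gross recovery, $1,158,090; costs are reimbursed separately.
First $177,000 at 44% = $77,880.00
Next $157,000 at 34.5% = $54,165.00
Next $97,500 at 25.5% = $24,862.50
Remaining $726,590 at 22.5% = $163,482.75
Fee: $77,880.00 + $54,165.00 + $24,862.50 + $163,482.75 = $320,390.25
Referral share: 24% of $320,390.25 = $76,893.66; lead counsel retains $320,390.25 − $76,893.66 = $243,496.59.

$243,496.59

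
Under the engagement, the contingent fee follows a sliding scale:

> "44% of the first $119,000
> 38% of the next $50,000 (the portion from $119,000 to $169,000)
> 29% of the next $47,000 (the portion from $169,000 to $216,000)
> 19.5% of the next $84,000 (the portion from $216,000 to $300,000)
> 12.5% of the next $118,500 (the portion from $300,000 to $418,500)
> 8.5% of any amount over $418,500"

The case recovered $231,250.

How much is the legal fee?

First $119,000 at 44% = $52,360.00
Next $50,000 at 38% = $19,000.00
Next $47,000 at 29% = $13,630.00
Remaining $15,250 at 19.5% = $2,973.75
Fee: $52,360.00 + $19,000.00 + $13,630.00 + $2,973.75 = $87,963.75

$87,963.75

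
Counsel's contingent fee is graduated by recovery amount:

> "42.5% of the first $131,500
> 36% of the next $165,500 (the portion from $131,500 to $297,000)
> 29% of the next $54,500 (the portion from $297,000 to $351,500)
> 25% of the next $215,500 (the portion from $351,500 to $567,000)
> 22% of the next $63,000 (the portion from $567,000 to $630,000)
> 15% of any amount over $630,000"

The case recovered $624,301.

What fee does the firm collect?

First $131,500 at 42.5% = $55,887.50
Next $165,500 at 36% = $59,580.00
Next $54,500 at 29% = $15,805.00
Next $215,500 at 25% = $53,875.00
Remaining $57,301 at 22% = $12,606.22
Fee: $55,887.50 + $59,580.00 + $15,805.00 + $53,875.00 + $12,606.22 = $197,753.72

$197,753.72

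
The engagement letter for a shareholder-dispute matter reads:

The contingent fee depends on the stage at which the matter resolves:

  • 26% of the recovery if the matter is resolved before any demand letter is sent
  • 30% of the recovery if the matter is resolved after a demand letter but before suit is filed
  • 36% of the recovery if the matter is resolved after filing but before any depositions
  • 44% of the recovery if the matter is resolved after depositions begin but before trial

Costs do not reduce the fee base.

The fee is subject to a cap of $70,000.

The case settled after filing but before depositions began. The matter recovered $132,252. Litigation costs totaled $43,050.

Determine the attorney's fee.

$47,610.72

Fee base is the gross recovery, $132,252; costs are reimbursed separately.
The matter settled after filing but before depositions began, so the 36% rate applies.
$132,252 × 36% = $47,610.72
$47,610.72 is under the $70,000 cap.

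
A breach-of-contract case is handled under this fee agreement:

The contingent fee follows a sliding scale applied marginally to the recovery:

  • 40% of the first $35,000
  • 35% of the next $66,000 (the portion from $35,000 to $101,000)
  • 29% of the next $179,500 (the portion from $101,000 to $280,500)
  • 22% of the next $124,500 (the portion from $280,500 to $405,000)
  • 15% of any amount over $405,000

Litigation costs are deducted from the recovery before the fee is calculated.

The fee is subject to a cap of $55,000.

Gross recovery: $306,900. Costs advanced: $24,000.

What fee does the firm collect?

Fee base (net of costs): $306,900 − $24,000 = $282,900
First $35,000 at 40% = $14,000.00
Next $66,000 at 35% = $23,100.00
Next $179,500 at 29% = $52,055.00
Remaining $2,400 at 22% = $528.00
Fee: $14,000.00 + $23,100.00 + $52,055.00 + $528.00 = $89,683.00
$89,683.00 exceeds the $55,000 cap, so the fee is capped at $55,000.00.

$55,000.00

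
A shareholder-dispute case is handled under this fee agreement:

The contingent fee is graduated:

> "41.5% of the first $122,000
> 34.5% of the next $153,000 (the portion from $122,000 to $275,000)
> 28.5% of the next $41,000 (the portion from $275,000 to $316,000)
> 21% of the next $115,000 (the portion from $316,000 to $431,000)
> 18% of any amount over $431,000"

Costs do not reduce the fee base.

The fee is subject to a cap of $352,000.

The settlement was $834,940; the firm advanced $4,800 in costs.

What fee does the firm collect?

Fee base is the gross recovery, $834,940; costs are reimbursed separately.
First $122,000 at 41.5% = $50,630.00
Next $153,000 at 34.5% = $52,785.00
Next $41,000 at 28.5% = $11,685.00
Next $115,000 at 21% = $24,150.00
Remaining $403,940 at 18% = $72,709.20
Fee: $50,630.00 + $52,785.00 + $11,685.00 + $24,150.00 + $72,709.20 = $211,959.20
$211,959.20 is under the $352,000 cap.

$211,959.20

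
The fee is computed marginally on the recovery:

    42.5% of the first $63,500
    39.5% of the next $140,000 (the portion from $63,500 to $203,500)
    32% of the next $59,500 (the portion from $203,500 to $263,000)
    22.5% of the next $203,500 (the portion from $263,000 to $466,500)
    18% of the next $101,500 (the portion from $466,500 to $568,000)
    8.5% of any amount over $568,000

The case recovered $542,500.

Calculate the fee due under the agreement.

First $63,500 at 42.5% = $26,987.50
Next $140,000 at 39.5% = $55,300.00
Next $59,500 at 32% = $19,040.00
Next $203,500 at 22.5% = $45,787.50
Remaining $76,000 at 18% = $13,680.00
Fee: $26,987.50 + $55,300.00 + $19,040.00 + $45,787.50 + $13,680.00 = $160,795.00

$160,795.00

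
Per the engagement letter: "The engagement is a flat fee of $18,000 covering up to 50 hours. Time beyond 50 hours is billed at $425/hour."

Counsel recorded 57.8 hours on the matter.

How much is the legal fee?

$21,315.00

Flat fee: $18,000.00
Excess hours: 57.8 − 50 = 7.8
Overrun: 7.8 × $425 = $3,315.00
Total: $18,000.00 + $3,315.00 = $21,315.00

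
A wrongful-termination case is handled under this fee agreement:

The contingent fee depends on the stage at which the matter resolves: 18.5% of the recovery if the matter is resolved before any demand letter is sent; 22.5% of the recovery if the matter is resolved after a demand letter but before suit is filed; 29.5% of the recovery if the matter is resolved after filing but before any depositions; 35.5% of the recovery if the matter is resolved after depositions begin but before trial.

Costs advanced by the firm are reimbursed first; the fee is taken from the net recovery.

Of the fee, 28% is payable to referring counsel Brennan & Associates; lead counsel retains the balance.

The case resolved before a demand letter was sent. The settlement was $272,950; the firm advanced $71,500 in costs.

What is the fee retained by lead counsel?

Fee base (net of costs): $272,950 − $71,500 = $201,450
The matter resolved before a demand letter was sent, so the 18.5% rate applies.
$201,450 × 18.5% = $37,268.25
Referral share: 28% of $37,268.25 = $10,435.11; lead counsel retains $37,268.25 − $10,435.11 = $26,833.14.

$26,833.14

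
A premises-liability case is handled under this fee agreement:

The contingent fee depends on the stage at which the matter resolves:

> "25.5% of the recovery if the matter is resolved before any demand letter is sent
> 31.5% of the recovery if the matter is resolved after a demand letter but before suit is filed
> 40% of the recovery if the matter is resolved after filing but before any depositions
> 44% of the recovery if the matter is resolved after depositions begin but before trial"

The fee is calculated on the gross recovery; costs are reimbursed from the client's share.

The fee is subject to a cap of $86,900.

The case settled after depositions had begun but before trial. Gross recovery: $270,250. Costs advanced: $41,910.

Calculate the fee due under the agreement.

$86,900.00

Fee base is the gross recovery, $270,250; costs are reimbursed separately.
The matter settled after depositions had begun but before trial, so the 44% rate applies.
$270,250 × 44% = $118,910.00
$118,910.00 exceeds the $86,900 cap, so the fee is capped at $86,900.00.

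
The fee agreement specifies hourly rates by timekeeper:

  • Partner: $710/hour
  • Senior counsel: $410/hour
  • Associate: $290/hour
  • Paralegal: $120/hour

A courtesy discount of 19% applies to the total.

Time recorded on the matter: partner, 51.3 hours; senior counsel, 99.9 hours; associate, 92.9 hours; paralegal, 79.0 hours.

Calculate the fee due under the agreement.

Partner: 51.3 × $710 = $36,423.00
Senior counsel: 99.9 × $410 = $40,959.00
Associate: 92.9 × $290 = $26,941.00
Paralegal: 79.0 × $120 = $9,480.00
Subtotal: $113,803.00
Less 19% discount: −$21,622.57
Total: $113,803.00 − $21,622.57 = $92,180.43

$92,180.43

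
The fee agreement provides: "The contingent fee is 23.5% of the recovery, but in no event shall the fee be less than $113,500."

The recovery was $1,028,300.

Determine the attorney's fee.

$241,650.50

23.5% of $1,028,300 = $241,650.50
That exceeds the $113,500 minimum.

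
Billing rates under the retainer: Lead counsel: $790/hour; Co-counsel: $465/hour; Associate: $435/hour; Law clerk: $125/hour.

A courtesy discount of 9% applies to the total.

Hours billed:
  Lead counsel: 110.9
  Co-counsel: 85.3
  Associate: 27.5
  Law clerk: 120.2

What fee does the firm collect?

$140,379.33

Lead counsel: 110.9 × $790 = $87,611.00
Co-counsel: 85.3 × $465 = $39,664.50
Associate: 27.5 × $435 = $11,962.50
Law clerk: 120.2 × $125 = $15,025.00
Subtotal: $154,263.00
Less 9% discount: −$13,883.67
Total: $154,263.00 − $13,883.67 = $140,379.33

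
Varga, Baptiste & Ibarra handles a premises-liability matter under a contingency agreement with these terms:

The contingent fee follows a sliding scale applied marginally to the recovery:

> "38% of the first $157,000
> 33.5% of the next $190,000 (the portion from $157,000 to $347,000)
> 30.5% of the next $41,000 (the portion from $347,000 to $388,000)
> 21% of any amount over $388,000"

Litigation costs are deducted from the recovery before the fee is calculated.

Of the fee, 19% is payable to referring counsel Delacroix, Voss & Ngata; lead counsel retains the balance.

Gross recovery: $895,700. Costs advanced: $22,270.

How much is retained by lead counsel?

$192,581.79

Fee base (net of costs): $895,700 − $22,270 = $873,430
First $157,000 at 38% = $59,660.00
Next $190,000 at 33.5% = $63,650.00
Next $41,000 at 30.5% = $12,505.00
Remaining $485,430 at 21% = $101,940.30
Fee: $59,660.00 + $63,650.00 + $12,505.00 + $101,940.30 = $237,755.30
Referral share: 19% of $237,755.30 = $45,173.51; lead counsel retains $237,755.30 − $45,173.51 = $192,581.79.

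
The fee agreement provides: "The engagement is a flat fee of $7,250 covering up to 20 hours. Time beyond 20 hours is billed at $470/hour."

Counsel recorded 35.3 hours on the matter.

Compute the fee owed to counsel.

$14,441.00

Flat fee: $7,250.00
Excess hours: 35.3 − 20 = 15.3
Overrun: 15.3 × $470 = $7,191.00
Total: $7,250.00 + $7,191.00 = $14,441.00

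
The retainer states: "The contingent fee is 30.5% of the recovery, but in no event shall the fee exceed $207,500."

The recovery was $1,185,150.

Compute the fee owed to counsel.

30.5% of $1,185,150 = $361,470.75
That exceeds the $207,500 cap, so the fee is capped at $207,500.

$207,500.00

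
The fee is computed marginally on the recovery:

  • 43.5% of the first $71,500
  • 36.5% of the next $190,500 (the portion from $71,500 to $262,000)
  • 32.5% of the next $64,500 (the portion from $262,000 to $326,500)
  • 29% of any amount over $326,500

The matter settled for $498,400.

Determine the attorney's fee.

$171,448.50

First $71,500 at 43.5% = $31,102.50
Next $190,500 at 36.5% = $69,532.50
Next $64,500 at 32.5% = $20,962.50
Remaining $171,900 at 29% = $49,851.00
Fee: $31,102.50 + $69,532.50 + $20,962.50 + $49,851.00 = $171,448.50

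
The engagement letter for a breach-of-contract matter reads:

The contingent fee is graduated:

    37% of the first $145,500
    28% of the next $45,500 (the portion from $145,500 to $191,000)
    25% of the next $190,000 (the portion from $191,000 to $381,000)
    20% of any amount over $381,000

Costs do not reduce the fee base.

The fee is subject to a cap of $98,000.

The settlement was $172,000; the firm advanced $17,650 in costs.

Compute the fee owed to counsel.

Fee base is the gross recovery, $172,000; costs are reimbursed separately.
First $145,500 at 37% = $53,835.00
Remaining $26,500 at 28% = $7,420.00
Fee: $53,835.00 + $7,420.00 = $61,255.00
$61,255.00 is under the $98,000 cap.

$61,255.00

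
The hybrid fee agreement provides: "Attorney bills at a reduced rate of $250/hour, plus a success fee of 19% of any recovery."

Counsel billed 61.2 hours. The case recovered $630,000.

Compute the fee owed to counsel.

Hourly: 61.2 × $250 = $15,300.00
Success fee: 19% of $630,000 = $119,700.00
Total: $15,300.00 + $119,700.00 = $135,000.00

$135,000.00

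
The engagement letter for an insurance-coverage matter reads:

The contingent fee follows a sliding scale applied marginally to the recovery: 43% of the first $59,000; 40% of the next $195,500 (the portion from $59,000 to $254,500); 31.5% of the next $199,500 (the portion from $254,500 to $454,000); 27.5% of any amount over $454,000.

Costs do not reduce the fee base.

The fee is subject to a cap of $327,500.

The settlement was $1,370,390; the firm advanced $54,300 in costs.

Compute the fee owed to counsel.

Fee base is the gross recovery, $1,370,390; costs are reimbursed separately.
First $59,000 at 43% = $25,370.00
Next $195,500 at 40% = $78,200.00
Next $199,500 at 31.5% = $62,842.50
Remaining $916,390 at 27.5% = $252,007.25
Fee: $25,370.00 + $78,200.00 + $62,842.50 + $252,007.25 = $418,419.75
$418,419.75 exceeds the $327,500 cap, so the fee is capped at $327,500.00.

$327,500.00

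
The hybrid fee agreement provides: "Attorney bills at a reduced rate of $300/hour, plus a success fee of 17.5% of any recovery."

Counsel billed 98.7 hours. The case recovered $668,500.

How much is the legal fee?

Hourly: 98.7 × $300 = $29,610.00
Success fee: 17.5% of $668,500 = $116,987.50
Total: $29,610.00 + $116,987.50 = $146,597.50

$146,597.50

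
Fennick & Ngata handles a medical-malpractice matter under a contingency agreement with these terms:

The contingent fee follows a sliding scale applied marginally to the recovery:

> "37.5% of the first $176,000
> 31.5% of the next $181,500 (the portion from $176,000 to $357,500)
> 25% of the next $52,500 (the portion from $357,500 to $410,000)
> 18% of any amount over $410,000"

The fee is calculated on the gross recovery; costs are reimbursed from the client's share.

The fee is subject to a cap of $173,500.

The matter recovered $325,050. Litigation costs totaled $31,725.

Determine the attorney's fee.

$112,950.75

Fee base is the gross recovery, $325,050; costs are reimbursed separately.
First $176,000 at 37.5% = $66,000.00
Remaining $149,050 at 31.5% = $46,950.75
Fee: $66,000.00 + $46,950.75 = $112,950.75
$112,950.75 is under the $173,500 cap.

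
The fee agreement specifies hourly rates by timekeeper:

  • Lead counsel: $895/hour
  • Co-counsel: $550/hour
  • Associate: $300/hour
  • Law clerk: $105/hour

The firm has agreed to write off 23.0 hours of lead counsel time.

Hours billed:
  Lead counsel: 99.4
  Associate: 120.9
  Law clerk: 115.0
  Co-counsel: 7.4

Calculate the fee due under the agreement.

Lead counsel: 99.4 × $895 = $88,963.00
Co-counsel: 7.4 × $550 = $4,070.00
Associate: 120.9 × $300 = $36,270.00
Law clerk: 115.0 × $105 = $12,075.00
Subtotal: $141,378.00
Write-off: 23.0 × $895 = $20,585.00
Total: $141,378.00 − $20,585.00 = $120,793.00

$120,793.00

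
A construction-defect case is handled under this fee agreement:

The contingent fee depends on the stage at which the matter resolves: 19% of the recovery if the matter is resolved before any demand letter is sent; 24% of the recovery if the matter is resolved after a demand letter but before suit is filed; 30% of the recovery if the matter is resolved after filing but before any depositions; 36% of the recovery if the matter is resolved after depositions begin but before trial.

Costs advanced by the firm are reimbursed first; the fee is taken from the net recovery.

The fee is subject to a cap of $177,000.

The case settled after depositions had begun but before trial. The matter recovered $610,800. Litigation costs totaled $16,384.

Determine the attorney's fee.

Fee base (net of costs): $610,800 − $16,384 = $594,416
The matter settled after depositions had begun but before trial, so the 36% rate applies.
$594,416 × 36% = $213,989.76
$213,989.76 exceeds the $177,000 cap, so the fee is capped at $177,000.00.

$177,000.00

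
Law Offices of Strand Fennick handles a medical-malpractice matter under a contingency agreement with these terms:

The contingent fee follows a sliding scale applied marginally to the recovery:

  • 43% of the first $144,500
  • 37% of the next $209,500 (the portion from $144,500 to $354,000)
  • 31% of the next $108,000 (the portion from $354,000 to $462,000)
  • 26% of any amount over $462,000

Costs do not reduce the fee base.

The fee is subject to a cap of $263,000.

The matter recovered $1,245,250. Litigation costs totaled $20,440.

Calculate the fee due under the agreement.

$263,000.00

Fee base is the gross recovery, $1,245,250; costs are reimbursed separately.
First $144,500 at 43% = $62,135.00
Next $209,500 at 37% = $77,515.00
Next $108,000 at 31% = $33,480.00
Remaining $783,250 at 26% = $203,645.00
Fee: $62,135.00 + $77,515.00 + $33,480.00 + $203,645.00 = $376,775.00
$376,775.00 exceeds the $263,000 cap, so the fee is capped at $263,000.00.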